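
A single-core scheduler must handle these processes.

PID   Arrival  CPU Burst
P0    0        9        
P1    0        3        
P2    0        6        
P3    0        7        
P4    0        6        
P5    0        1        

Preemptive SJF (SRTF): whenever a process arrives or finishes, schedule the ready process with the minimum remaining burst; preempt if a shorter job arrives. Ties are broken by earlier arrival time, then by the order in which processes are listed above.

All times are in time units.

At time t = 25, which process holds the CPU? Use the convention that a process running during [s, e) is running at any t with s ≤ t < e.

P0

Schedule: | P5 0-1 | P1 1-4 | P2 4-10 | P4 10-16 | P3 16-23 | P0 23-32 |
Completion: P0=32  P1=4  P2=10  P3=23  P4=16  P5=1
Turnaround (C−A): P0=32  P1=4  P2=10  P3=23  P4=16  P5=1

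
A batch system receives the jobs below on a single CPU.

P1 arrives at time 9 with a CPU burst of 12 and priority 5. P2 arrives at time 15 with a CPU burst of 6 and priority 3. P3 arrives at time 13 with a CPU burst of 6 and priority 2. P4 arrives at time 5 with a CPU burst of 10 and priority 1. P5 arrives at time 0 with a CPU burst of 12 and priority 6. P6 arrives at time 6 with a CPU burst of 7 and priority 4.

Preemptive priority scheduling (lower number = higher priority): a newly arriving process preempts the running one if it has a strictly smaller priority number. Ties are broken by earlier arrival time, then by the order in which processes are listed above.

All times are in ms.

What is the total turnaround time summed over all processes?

148

Timeline: | P5 0-5 | P4 5-15 | P3 15-21 | P2 21-27 | P6 27-34 | P1 34-46 | P5 46-53 |
Completion: P1=46  P2=27  P3=21  P4=15  P5=53  P6=34
Turnaround (C−A): P1=37  P2=12  P3=8  P4=10  P5=53  P6=28
Turnaround = completion − arrival: P1=37, P2=12, P3=8, P4=10, P5=53, P6=28
Total turnaround = 37 + 12 + 8 + 10 + 53 + 28 = 148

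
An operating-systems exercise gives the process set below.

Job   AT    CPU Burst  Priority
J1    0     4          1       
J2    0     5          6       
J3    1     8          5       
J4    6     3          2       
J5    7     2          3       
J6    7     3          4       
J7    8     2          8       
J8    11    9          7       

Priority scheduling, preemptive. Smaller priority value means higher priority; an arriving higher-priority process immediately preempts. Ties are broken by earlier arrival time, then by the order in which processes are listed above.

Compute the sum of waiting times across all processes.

77

Gantt: | J1 0-4 | J3 4-6 | J4 6-9 | J5 9-11 | J6 11-14 | J3 14-20 | J2 20-25 | J8 25-34 | J7 34-36 |
Completion: J1=4  J2=25  J3=20  J4=9  J5=11  J6=14  J7=36  J8=34
Turnaround (C−A): J1=4  J2=25  J3=19  J4=3  J5=4  J6=7  J7=28  J8=23
Waiting = turnaround − burst: J1=0, J2=20, J3=11, J4=0, J5=2, J6=4, J7=26, J8=14
Total waiting = 0 + 20 + 11 + 0 + 2 + 4 + 26 + 14 = 77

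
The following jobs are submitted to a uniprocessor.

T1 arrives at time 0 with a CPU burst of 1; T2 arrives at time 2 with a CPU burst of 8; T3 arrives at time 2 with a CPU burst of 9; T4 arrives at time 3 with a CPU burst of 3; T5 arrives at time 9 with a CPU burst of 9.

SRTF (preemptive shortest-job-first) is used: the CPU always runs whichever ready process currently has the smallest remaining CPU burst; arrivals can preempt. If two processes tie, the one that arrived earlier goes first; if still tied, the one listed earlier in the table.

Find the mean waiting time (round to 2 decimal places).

5.40

Schedule: | T1 0-1 | idle 1-2 | T2 2-3 | T4 3-6 | T2 6-13 | T3 13-22 | T5 22-31 |
Completion: T1=1  T2=13  T3=22  T4=6  T5=31
Turnaround (C−A): T1=1  T2=11  T3=20  T4=3  T5=22
Waiting times: T1=0, T2=3, T3=11, T4=0, T5=13
Average waiting = (0+3+11+0+13) / 5 = 27/5 = 5.40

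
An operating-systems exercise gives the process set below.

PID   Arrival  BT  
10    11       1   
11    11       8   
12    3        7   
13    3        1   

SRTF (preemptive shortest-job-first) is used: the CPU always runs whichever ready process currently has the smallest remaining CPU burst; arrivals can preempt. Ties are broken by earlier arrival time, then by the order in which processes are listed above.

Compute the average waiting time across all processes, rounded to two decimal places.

0.50

Gantt: | idle 0-3 | 13 3-4 | 12 4-11 | 10 11-12 | 11 12-20 |
Completion: 10=12  11=20  12=11  13=4
Waiting times: 10=0, 11=1, 12=1, 13=0
Average waiting = (0+1+1+0) / 4 = 2/4 = 0.50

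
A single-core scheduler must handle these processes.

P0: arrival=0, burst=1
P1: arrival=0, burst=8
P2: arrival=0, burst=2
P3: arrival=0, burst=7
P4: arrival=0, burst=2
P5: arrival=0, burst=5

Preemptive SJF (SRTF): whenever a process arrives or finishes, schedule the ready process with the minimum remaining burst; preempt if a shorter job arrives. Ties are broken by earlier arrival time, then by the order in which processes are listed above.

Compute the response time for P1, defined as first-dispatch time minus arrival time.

Timeline: | P0 0-1 | P2 1-3 | P4 3-5 | P5 5-10 | P3 10-17 | P1 17-25 |
Completion: P0=1  P1=25  P2=3  P3=17  P4=5  P5=10
Turnaround (C−A): P0=1  P1=25  P2=3  P3=17  P4=5  P5=10
Response(P1) = first start − arrival = 17 − 0 = 17

17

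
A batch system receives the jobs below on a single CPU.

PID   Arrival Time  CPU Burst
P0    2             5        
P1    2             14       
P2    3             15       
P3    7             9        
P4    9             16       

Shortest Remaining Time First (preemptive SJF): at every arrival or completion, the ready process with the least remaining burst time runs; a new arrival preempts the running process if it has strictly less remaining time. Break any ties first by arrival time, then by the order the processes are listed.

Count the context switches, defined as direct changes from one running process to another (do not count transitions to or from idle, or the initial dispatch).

Schedule: | idle 0-2 | P0 2-7 | P3 7-16 | P1 16-30 | P2 30-45 | P4 45-61 |
Completion: P0=7  P1=30  P2=45  P3=16  P4=61

4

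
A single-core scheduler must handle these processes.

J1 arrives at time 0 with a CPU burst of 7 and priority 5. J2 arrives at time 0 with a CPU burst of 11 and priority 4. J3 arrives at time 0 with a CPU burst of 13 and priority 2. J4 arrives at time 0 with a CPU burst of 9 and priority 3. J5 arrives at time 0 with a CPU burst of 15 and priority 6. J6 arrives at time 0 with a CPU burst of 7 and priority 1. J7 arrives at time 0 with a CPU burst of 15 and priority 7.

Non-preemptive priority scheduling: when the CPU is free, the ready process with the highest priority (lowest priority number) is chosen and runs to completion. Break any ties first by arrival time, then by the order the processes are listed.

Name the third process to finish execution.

Gantt: | J6 0-7 | J3 7-20 | J4 20-29 | J2 29-40 | J1 40-47 | J5 47-62 | J7 62-77 |
Completion: J1=47  J2=40  J3=20  J4=29  J5=62  J6=7  J7=77
Turnaround (C−A): J1=47  J2=40  J3=20  J4=29  J5=62  J6=7  J7=77
Finish order: J6 → J3 → J4 → J2 → J1 → J5 → J7

J4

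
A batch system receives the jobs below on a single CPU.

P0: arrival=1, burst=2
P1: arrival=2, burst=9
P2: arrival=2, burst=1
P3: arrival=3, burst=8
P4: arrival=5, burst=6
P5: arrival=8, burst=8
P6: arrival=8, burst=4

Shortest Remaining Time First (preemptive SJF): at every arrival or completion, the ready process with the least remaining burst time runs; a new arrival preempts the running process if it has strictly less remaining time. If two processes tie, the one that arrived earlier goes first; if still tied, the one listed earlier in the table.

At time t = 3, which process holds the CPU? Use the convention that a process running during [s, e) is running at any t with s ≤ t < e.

P2

Timeline: | idle 0-1 | P0 1-3 | P2 3-4 | P3 4-5 | P4 5-11 | P6 11-15 | P3 15-22 | P5 22-30 | P1 30-39 |
Completion: P0=3  P1=39  P2=4  P3=22  P4=11  P5=30  P6=15
Turnaround (C−A): P0=2  P1=37  P2=2  P3=19  P4=6  P5=22  P6=7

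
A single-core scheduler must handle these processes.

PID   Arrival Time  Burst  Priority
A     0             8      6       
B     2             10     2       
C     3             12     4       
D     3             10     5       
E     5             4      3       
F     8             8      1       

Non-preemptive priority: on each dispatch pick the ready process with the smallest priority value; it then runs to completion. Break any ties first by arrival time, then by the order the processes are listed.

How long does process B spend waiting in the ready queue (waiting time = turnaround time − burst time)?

Gantt: | A 0-8 | F 8-16 | B 16-26 | E 26-30 | C 30-42 | D 42-52 |
Completion: A=8  B=26  C=42  D=52  E=30  F=16
Turnaround (C−A): A=8  B=24  C=39  D=49  E=25  F=8
Waiting(B) = turnaround − burst = 24 − 10 = 14

14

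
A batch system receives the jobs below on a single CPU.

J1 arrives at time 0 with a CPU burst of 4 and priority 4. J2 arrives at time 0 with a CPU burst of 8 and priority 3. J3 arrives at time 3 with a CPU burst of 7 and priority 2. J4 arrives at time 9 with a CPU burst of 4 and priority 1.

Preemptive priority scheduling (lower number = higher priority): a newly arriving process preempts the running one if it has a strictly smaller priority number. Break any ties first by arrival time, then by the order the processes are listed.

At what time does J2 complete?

19

Timeline: | J2 0-3 | J3 3-9 | J4 9-13 | J3 13-14 | J2 14-19 | J1 19-23 |
Completion: J1=23  J2=19  J3=14  J4=13
Turnaround (C−A): J1=23  J2=19  J3=11  J4=4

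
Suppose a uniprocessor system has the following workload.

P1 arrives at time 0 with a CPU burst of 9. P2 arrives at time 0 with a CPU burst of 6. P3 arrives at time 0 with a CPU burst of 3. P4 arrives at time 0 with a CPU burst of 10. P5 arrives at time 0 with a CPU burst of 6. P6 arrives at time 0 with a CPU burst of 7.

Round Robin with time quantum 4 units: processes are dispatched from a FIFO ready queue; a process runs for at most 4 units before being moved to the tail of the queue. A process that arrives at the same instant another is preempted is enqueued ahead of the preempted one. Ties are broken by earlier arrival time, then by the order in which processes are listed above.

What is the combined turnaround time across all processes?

193

Timeline: | P1 0-4 | P2 4-8 | P3 8-11 | P4 11-15 | P5 15-19 | P6 19-23 | P1 23-27 | P2 27-29 | P4 29-33 | P5 33-35 | P6 35-38 | P1 38-39 | P4 39-41 |
Completion: P1=39  P2=29  P3=11  P4=41  P5=35  P6=38
Turnaround = completion − arrival: P1=39, P2=29, P3=11, P4=41, P5=35, P6=38
Total turnaround = 39 + 29 + 11 + 41 + 35 + 38 = 193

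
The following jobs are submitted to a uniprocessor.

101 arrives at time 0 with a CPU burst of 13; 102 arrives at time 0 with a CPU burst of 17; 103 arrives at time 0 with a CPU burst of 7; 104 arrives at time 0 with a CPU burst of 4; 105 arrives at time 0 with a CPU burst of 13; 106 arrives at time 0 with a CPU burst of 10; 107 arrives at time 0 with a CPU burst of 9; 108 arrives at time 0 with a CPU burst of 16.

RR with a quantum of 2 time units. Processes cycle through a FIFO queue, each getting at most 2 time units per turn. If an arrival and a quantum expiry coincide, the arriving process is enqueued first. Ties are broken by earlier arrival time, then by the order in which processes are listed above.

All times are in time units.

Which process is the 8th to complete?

102

Gantt: | 101 0-2 | 102 2-4 | 103 4-6 | 104 6-8 | 105 8-10 | 106 10-12 | 107 12-14 | 108 14-16 | 101 16-18 | 102 18-20 | 103 20-22 | 104 22-24 | 105 24-26 | 106 26-28 | 107 28-30 | 108 30-32 | 101 32-34 | 102 34-36 | 103 36-38 | 105 38-40 | 106 40-42 | 107 42-44 | 108 44-46 | 101 46-48 | 102 48-50 | 103 50-51 | 105 51-53 | 106 53-55 | 107 55-57 | 108 57-59 | 101 59-61 | 102 61-63 | 105 63-65 | 106 65-67 | 107 67-68 | 108 68-70 | 101 70-72 | 102 72-74 | 105 74-76 | 108 76-78 | 101 78-79 | 102 79-81 | 105 81-82 | 108 82-84 | 102 84-86 | 108 86-88 | 102 88-89 |
Completion: 101=79  102=89  103=51  104=24  105=82  106=67  107=68  108=88
Finish order: 104 → 103 → 106 → 107 → 101 → 105 → 108 → 102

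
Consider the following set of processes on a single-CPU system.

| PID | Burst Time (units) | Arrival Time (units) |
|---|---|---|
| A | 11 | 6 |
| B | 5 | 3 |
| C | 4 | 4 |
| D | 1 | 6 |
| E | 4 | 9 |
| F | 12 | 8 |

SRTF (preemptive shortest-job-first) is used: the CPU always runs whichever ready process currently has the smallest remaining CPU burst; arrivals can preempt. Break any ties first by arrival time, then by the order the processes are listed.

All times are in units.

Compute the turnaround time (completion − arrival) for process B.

6

Timeline: | idle 0-3 | B 3-6 | D 6-7 | B 7-9 | C 9-13 | E 13-17 | A 17-28 | F 28-40 |
Completion: A=28  B=9  C=13  D=7  E=17  F=40
Turnaround (C−A): A=22  B=6  C=9  D=1  E=8  F=32
Turnaround(B) = completion − arrival = 9 − 3 = 6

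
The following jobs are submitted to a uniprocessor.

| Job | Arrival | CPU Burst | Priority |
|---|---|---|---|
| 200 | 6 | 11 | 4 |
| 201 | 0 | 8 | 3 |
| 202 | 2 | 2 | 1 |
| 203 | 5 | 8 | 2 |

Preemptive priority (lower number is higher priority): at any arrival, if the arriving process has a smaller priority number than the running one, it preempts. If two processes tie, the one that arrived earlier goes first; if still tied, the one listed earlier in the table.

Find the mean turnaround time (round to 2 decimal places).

Schedule: | 201 0-2 | 202 2-4 | 201 4-5 | 203 5-13 | 201 13-18 | 200 18-29 |
Completion: 200=29  201=18  202=4  203=13
Turnaround (C−A): 200=23  201=18  202=2  203=8
Turnaround times: 200=23, 201=18, 202=2, 203=8
Average turnaround = (23+18+2+8) / 4 = 51/4 = 12.75

12.75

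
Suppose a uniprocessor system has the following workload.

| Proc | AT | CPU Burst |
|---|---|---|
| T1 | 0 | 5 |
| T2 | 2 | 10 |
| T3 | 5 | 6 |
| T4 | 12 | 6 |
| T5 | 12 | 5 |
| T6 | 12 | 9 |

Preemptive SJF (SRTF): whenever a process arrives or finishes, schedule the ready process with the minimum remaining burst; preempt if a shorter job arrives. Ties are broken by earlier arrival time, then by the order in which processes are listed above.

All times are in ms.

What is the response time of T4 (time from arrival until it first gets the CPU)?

5

Schedule: | T1 0-5 | T3 5-11 | T2 11-12 | T5 12-17 | T4 17-23 | T2 23-32 | T6 32-41 |
Completion: T1=5  T2=32  T3=11  T4=23  T5=17  T6=41
Response(T4) = first start − arrival = 17 − 12 = 5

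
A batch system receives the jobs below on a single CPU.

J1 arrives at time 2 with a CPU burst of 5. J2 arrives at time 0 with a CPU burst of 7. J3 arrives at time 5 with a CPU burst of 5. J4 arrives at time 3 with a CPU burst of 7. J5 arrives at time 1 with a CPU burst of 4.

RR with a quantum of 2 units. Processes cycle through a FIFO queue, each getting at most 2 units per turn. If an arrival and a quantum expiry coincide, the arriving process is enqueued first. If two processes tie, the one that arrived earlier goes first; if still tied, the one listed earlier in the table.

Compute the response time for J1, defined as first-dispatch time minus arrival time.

2

Schedule: | J2 0-2 | J5 2-4 | J1 4-6 | J2 6-8 | J4 8-10 | J5 10-12 | J3 12-14 | J1 14-16 | J2 16-18 | J4 18-20 | J3 20-22 | J1 22-23 | J2 23-24 | J4 24-26 | J3 26-27 | J4 27-28 |
Completion: J1=23  J2=24  J3=27  J4=28  J5=12
Turnaround (C−A): J1=21  J2=24  J3=22  J4=25  J5=11
Response(J1) = first start − arrival = 4 − 2 = 2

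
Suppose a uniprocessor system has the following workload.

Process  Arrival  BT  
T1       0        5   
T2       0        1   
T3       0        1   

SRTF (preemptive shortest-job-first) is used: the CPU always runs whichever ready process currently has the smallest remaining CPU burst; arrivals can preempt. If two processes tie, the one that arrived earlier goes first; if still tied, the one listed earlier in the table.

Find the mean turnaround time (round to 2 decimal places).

Timeline: | T2 0-1 | T3 1-2 | T1 2-7 |
Completion: T1=7  T2=1  T3=2
Turnaround (C−A): T1=7  T2=1  T3=2
Turnaround times: T1=7, T2=1, T3=2
Average turnaround = (7+1+2) / 3 = 10/3 = 3.33

3.33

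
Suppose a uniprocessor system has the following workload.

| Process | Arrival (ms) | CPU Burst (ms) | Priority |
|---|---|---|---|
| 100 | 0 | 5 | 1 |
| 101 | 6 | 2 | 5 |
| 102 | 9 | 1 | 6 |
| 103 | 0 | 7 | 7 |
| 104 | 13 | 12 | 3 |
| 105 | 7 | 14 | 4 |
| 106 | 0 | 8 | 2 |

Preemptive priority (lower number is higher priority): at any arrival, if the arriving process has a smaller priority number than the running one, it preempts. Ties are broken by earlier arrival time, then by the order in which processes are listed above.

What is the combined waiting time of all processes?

130

Gantt: | 100 0-5 | 106 5-13 | 104 13-25 | 105 25-39 | 101 39-41 | 102 41-42 | 103 42-49 |
Completion: 100=5  101=41  102=42  103=49  104=25  105=39  106=13
Turnaround (C−A): 100=5  101=35  102=33  103=49  104=12  105=32  106=13
Waiting = turnaround − burst: 100=0, 101=33, 102=32, 103=42, 104=0, 105=18, 106=5
Total waiting = 0 + 33 + 32 + 42 + 0 + 18 + 5 = 130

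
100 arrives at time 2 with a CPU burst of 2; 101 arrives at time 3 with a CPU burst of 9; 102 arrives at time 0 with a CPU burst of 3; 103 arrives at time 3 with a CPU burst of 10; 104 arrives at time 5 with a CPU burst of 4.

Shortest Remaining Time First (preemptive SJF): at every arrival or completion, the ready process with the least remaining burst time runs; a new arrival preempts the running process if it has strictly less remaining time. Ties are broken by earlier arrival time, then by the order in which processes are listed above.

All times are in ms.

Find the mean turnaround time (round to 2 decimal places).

10.00

Gantt: | 102 0-3 | 100 3-5 | 104 5-9 | 101 9-18 | 103 18-28 |
Completion: 100=5  101=18  102=3  103=28  104=9
Turnaround (C−A): 100=3  101=15  102=3  103=25  104=4
Turnaround times: 100=3, 101=15, 102=3, 103=25, 104=4
Average turnaround = (3+15+3+25+4) / 5 = 50/5 = 10.00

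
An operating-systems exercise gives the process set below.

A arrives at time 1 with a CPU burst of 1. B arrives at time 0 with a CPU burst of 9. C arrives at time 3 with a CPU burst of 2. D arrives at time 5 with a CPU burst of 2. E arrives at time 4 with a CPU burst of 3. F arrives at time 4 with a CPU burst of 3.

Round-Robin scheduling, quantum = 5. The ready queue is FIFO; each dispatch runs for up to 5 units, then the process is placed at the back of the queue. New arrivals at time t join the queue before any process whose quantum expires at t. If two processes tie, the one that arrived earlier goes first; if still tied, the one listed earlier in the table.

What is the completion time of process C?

Schedule: | B 0-5 | A 5-6 | C 6-8 | E 8-11 | F 11-14 | D 14-16 | B 16-20 |
Completion: A=6  B=20  C=8  D=16  E=11  F=14

8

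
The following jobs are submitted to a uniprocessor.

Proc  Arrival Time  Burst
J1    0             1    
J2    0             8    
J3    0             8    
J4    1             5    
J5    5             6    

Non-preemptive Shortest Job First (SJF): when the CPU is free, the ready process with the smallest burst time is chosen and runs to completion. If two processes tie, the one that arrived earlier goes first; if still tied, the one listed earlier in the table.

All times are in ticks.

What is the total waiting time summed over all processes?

Schedule: | J1 0-1 | J4 1-6 | J5 6-12 | J2 12-20 | J3 20-28 |
Completion: J1=1  J2=20  J3=28  J4=6  J5=12
Waiting = turnaround − burst: J1=0, J2=12, J3=20, J4=0, J5=1
Total waiting = 0 + 12 + 20 + 0 + 1 = 33

33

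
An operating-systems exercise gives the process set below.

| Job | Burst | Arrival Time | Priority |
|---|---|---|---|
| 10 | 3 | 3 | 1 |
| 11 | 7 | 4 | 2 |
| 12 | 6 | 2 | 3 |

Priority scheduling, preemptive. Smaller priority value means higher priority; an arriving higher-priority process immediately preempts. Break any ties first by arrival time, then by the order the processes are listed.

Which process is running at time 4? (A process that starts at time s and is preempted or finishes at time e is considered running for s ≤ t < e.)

Schedule: | idle 0-2 | 12 2-3 | 10 3-6 | 11 6-13 | 12 13-18 |
Completion: 10=6  11=13  12=18
Turnaround (C−A): 10=3  11=9  12=16

10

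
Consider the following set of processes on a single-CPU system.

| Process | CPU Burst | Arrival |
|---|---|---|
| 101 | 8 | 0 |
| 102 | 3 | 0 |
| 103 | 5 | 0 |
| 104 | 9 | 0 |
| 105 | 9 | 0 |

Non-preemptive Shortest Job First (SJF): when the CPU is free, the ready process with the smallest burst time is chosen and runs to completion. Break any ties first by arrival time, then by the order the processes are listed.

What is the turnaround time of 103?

8

Gantt: | 102 0-3 | 103 3-8 | 101 8-16 | 104 16-25 | 105 25-34 |
Completion: 101=16  102=3  103=8  104=25  105=34
Turnaround (C−A): 101=16  102=3  103=8  104=25  105=34
Turnaround(103) = completion − arrival = 8 − 0 = 8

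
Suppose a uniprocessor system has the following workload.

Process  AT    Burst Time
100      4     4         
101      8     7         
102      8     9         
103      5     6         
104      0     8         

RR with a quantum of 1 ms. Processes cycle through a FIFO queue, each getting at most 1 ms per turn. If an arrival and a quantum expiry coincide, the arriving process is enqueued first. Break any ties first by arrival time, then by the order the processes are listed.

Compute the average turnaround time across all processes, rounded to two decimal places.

20.60

Timeline: | 104 0-4 | 100 4-5 | 104 5-6 | 103 6-7 | 100 7-8 | 104 8-9 | 103 9-10 | 101 10-11 | 102 11-12 | 100 12-13 | 104 13-14 | 103 14-15 | 101 15-16 | 102 16-17 | 100 17-18 | 104 18-19 | 103 19-20 | 101 20-21 | 102 21-22 | 103 22-23 | 101 23-24 | 102 24-25 | 103 25-26 | 101 26-27 | 102 27-28 | 101 28-29 | 102 29-30 | 101 30-31 | 102 31-34 |
Completion: 100=18  101=31  102=34  103=26  104=19
Turnaround (C−A): 100=14  101=23  102=26  103=21  104=19
Turnaround times: 100=14, 101=23, 102=26, 103=21, 104=19
Average turnaround = (14+23+26+21+19) / 5 = 103/5 = 20.60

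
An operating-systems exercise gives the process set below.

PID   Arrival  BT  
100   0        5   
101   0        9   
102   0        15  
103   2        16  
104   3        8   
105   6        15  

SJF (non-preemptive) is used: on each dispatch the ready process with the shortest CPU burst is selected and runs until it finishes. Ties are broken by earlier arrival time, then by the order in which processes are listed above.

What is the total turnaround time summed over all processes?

Gantt: | 100 0-5 | 104 5-13 | 101 13-22 | 102 22-37 | 105 37-52 | 103 52-68 |
Completion: 100=5  101=22  102=37  103=68  104=13  105=52
Turnaround (C−A): 100=5  101=22  102=37  103=66  104=10  105=46
Turnaround = completion − arrival: 100=5, 101=22, 102=37, 103=66, 104=10, 105=46
Total turnaround = 5 + 22 + 37 + 66 + 10 + 46 = 186

186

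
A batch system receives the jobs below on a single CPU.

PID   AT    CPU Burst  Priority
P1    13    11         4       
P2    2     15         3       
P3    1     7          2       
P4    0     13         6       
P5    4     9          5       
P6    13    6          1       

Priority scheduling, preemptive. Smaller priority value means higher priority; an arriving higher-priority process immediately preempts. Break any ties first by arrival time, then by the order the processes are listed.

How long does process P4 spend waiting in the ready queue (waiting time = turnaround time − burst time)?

48

Schedule: | P4 0-1 | P3 1-8 | P2 8-13 | P6 13-19 | P2 19-29 | P1 29-40 | P5 40-49 | P4 49-61 |
Completion: P1=40  P2=29  P3=8  P4=61  P5=49  P6=19
Turnaround (C−A): P1=27  P2=27  P3=7  P4=61  P5=45  P6=6
Waiting(P4) = turnaround − burst = 61 − 13 = 48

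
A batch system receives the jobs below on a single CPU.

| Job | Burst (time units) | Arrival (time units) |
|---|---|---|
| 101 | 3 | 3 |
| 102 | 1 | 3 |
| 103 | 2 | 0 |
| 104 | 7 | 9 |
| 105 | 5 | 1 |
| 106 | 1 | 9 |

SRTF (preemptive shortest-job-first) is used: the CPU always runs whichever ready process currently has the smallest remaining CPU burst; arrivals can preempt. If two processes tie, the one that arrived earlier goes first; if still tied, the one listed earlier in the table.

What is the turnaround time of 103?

Schedule: | 103 0-2 | 105 2-3 | 102 3-4 | 101 4-7 | 105 7-9 | 106 9-10 | 105 10-12 | 104 12-19 |
Completion: 101=7  102=4  103=2  104=19  105=12  106=10
Turnaround (C−A): 101=4  102=1  103=2  104=10  105=11  106=1
Turnaround(103) = completion − arrival = 2 − 0 = 2

2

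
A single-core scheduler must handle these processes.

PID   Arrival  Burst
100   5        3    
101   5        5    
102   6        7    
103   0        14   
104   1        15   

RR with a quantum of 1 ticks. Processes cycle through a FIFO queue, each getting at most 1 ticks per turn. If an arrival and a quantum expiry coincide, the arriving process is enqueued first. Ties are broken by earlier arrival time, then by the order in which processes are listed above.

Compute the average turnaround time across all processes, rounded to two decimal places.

29.20

Timeline: | 103 0-1 | 104 1-2 | 103 2-3 | 104 3-4 | 103 4-5 | 104 5-6 | 100 6-7 | 101 7-8 | 103 8-9 | 102 9-10 | 104 10-11 | 100 11-12 | 101 12-13 | 103 13-14 | 102 14-15 | 104 15-16 | 100 16-17 | 101 17-18 | 103 18-19 | 102 19-20 | 104 20-21 | 101 21-22 | 103 22-23 | 102 23-24 | 104 24-25 | 101 25-26 | 103 26-27 | 102 27-28 | 104 28-29 | 103 29-30 | 102 30-31 | 104 31-32 | 103 32-33 | 102 33-34 | 104 34-35 | 103 35-36 | 104 36-37 | 103 37-38 | 104 38-39 | 103 39-40 | 104 40-41 | 103 41-42 | 104 42-44 |
Completion: 100=17  101=26  102=34  103=42  104=44
Turnaround (C−A): 100=12  101=21  102=28  103=42  104=43
Turnaround times: 100=12, 101=21, 102=28, 103=42, 104=43
Average turnaround = (12+21+28+42+43) / 5 = 146/5 = 29.20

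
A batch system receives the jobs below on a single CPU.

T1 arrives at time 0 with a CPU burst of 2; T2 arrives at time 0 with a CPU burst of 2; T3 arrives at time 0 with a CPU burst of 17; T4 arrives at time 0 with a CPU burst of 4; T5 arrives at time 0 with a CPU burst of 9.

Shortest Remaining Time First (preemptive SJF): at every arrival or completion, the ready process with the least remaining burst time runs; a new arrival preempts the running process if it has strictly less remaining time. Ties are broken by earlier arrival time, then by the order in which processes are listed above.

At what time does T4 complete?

8

Gantt: | T1 0-2 | T2 2-4 | T4 4-8 | T5 8-17 | T3 17-34 |
Completion: T1=2  T2=4  T3=34  T4=8  T5=17
Turnaround (C−A): T1=2  T2=4  T3=34  T4=8  T5=17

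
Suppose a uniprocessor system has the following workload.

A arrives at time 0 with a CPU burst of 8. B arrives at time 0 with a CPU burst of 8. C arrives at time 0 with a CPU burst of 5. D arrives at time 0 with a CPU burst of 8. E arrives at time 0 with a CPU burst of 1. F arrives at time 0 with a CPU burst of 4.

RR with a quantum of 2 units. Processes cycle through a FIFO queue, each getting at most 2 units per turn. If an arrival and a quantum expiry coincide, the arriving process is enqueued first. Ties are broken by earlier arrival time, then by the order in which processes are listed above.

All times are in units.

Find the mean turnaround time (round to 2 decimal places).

25.33

Timeline: | A 0-2 | B 2-4 | C 4-6 | D 6-8 | E 8-9 | F 9-11 | A 11-13 | B 13-15 | C 15-17 | D 17-19 | F 19-21 | A 21-23 | B 23-25 | C 25-26 | D 26-28 | A 28-30 | B 30-32 | D 32-34 |
Completion: A=30  B=32  C=26  D=34  E=9  F=21
Turnaround times: A=30, B=32, C=26, D=34, E=9, F=21
Average turnaround = (30+32+26+34+9+21) / 6 = 152/6 = 25.33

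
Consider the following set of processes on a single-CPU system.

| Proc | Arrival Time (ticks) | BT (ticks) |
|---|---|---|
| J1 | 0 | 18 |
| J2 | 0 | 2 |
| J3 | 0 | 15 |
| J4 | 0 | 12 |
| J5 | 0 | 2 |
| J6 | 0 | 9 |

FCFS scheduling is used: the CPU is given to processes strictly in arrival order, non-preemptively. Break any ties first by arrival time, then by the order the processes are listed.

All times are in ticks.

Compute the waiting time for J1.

0

Schedule: | J1 0-18 | J2 18-20 | J3 20-35 | J4 35-47 | J5 47-49 | J6 49-58 |
Completion: J1=18  J2=20  J3=35  J4=47  J5=49  J6=58
Turnaround (C−A): J1=18  J2=20  J3=35  J4=47  J5=49  J6=58
Waiting(J1) = turnaround − burst = 18 − 18 = 0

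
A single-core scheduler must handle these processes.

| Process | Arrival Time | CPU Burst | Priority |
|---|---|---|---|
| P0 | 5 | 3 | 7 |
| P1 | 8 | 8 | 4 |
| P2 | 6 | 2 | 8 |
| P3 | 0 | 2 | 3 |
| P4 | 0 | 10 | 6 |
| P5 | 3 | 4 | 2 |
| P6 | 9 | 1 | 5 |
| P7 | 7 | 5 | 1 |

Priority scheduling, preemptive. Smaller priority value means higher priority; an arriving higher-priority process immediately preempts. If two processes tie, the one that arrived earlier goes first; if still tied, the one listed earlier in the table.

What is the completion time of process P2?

Gantt: | P3 0-2 | P4 2-3 | P5 3-7 | P7 7-12 | P1 12-20 | P6 20-21 | P4 21-30 | P0 30-33 | P2 33-35 |
Completion: P0=33  P1=20  P2=35  P3=2  P4=30  P5=7  P6=21  P7=12
Turnaround (C−A): P0=28  P1=12  P2=29  P3=2  P4=30  P5=4  P6=12  P7=5

35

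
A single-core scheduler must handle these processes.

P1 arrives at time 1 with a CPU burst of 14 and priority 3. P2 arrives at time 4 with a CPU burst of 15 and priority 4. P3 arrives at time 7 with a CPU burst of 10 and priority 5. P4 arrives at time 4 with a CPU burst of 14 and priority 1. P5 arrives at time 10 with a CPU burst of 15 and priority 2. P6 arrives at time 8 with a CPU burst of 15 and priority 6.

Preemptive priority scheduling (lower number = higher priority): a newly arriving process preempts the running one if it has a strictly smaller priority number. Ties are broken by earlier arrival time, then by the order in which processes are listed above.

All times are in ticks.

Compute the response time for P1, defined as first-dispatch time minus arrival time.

0

Timeline: | idle 0-1 | P1 1-4 | P4 4-18 | P5 18-33 | P1 33-44 | P2 44-59 | P3 59-69 | P6 69-84 |
Completion: P1=44  P2=59  P3=69  P4=18  P5=33  P6=84
Response(P1) = first start − arrival = 1 − 1 = 0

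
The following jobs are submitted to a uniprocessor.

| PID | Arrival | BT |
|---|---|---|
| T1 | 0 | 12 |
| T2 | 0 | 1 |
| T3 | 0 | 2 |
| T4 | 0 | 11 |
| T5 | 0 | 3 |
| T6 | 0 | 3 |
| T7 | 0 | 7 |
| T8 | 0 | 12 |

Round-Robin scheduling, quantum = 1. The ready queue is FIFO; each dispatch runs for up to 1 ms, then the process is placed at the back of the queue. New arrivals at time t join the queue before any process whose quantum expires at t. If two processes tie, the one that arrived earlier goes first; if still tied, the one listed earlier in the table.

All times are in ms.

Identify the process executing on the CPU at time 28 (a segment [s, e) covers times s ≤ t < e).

Schedule: | T1 0-1 | T2 1-2 | T3 2-3 | T4 3-4 | T5 4-5 | T6 5-6 | T7 6-7 | T8 7-8 | T1 8-9 | T3 9-10 | T4 10-11 | T5 11-12 | T6 12-13 | T7 13-14 | T8 14-15 | T1 15-16 | T4 16-17 | T5 17-18 | T6 18-19 | T7 19-20 | T8 20-21 | T1 21-22 | T4 22-23 | T7 23-24 | T8 24-25 | T1 25-26 | T4 26-27 | T7 27-28 | T8 28-29 | T1 29-30 | T4 30-31 | T7 31-32 | T8 32-33 | T1 33-34 | T4 34-35 | T7 35-36 | T8 36-37 | T1 37-38 | T4 38-39 | T8 39-40 | T1 40-41 | T4 41-42 | T8 42-43 | T1 43-44 | T4 44-45 | T8 45-46 | T1 46-47 | T4 47-48 | T8 48-49 | T1 49-50 | T8 50-51 |
Completion: T1=50  T2=2  T3=10  T4=48  T5=18  T6=19  T7=36  T8=51
Turnaround (C−A): T1=50  T2=2  T3=10  T4=48  T5=18  T6=19  T7=36  T8=51

T8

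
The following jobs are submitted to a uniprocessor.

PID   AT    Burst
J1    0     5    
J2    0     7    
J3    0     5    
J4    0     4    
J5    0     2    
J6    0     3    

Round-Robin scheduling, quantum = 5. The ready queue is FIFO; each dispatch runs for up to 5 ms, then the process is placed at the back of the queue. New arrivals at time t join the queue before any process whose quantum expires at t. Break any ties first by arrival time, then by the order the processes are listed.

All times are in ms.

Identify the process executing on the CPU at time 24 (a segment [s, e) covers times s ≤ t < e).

J2

Timeline: | J1 0-5 | J2 5-10 | J3 10-15 | J4 15-19 | J5 19-21 | J6 21-24 | J2 24-26 |
Completion: J1=5  J2=26  J3=15  J4=19  J5=21  J6=24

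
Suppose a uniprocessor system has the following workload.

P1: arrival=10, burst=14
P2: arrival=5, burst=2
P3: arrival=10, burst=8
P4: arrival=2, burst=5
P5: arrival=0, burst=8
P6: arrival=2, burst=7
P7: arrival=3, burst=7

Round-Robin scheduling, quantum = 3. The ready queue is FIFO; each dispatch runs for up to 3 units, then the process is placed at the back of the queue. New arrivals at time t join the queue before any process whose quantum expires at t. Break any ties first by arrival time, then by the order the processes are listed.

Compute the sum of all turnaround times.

209

Schedule: | P5 0-3 | P4 3-6 | P6 6-9 | P7 9-12 | P5 12-15 | P2 15-17 | P4 17-19 | P6 19-22 | P1 22-25 | P3 25-28 | P7 28-31 | P5 31-33 | P6 33-34 | P1 34-37 | P3 37-40 | P7 40-41 | P1 41-44 | P3 44-46 | P1 46-51 |
Completion: P1=51  P2=17  P3=46  P4=19  P5=33  P6=34  P7=41
Turnaround (C−A): P1=41  P2=12  P3=36  P4=17  P5=33  P6=32  P7=38
Turnaround = completion − arrival: P1=41, P2=12, P3=36, P4=17, P5=33, P6=32, P7=38
Total turnaround = 41 + 12 + 36 + 17 + 33 + 32 + 38 = 209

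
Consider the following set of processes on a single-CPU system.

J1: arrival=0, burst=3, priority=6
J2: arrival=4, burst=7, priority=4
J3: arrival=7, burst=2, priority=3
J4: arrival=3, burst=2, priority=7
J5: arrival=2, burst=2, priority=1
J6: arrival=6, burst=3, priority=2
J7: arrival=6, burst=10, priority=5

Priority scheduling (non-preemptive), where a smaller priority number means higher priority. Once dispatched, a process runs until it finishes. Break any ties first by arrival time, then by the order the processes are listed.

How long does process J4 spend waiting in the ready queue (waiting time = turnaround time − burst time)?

Schedule: | J1 0-3 | J5 3-5 | J2 5-12 | J6 12-15 | J3 15-17 | J7 17-27 | J4 27-29 |
Completion: J1=3  J2=12  J3=17  J4=29  J5=5  J6=15  J7=27
Turnaround (C−A): J1=3  J2=8  J3=10  J4=26  J5=3  J6=9  J7=21
Waiting(J4) = turnaround − burst = 26 − 2 = 24

24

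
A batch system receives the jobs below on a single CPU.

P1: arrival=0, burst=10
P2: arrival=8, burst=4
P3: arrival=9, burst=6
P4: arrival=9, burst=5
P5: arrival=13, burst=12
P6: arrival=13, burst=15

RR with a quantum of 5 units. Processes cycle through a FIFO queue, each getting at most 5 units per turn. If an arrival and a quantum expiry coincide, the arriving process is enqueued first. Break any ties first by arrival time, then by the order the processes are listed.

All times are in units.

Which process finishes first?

Schedule: | P1 0-10 | P2 10-14 | P3 14-19 | P4 19-24 | P5 24-29 | P6 29-34 | P3 34-35 | P5 35-40 | P6 40-45 | P5 45-47 | P6 47-52 |
Completion: P1=10  P2=14  P3=35  P4=24  P5=47  P6=52
Turnaround (C−A): P1=10  P2=6  P3=26  P4=15  P5=34  P6=39
Finish order: P1 → P2 → P4 → P3 → P5 → P6

P1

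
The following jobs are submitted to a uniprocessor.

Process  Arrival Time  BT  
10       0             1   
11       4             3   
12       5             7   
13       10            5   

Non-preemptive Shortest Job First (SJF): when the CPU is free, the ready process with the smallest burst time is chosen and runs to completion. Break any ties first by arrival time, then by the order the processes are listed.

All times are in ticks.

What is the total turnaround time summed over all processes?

Timeline: | 10 0-1 | idle 1-4 | 11 4-7 | 12 7-14 | 13 14-19 |
Completion: 10=1  11=7  12=14  13=19
Turnaround (C−A): 10=1  11=3  12=9  13=9
Turnaround = completion − arrival: 10=1, 11=3, 12=9, 13=9
Total turnaround = 1 + 3 + 9 + 9 = 22

22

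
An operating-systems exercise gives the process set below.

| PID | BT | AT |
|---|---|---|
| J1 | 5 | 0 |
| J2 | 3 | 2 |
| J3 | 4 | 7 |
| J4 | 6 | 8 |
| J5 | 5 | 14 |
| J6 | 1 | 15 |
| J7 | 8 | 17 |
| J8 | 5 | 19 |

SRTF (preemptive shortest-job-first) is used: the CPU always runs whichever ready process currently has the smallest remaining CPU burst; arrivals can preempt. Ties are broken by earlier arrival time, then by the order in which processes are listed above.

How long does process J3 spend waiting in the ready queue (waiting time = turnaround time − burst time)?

1

Gantt: | J1 0-5 | J2 5-8 | J3 8-12 | J4 12-15 | J6 15-16 | J4 16-19 | J5 19-24 | J8 24-29 | J7 29-37 |
Completion: J1=5  J2=8  J3=12  J4=19  J5=24  J6=16  J7=37  J8=29
Turnaround (C−A): J1=5  J2=6  J3=5  J4=11  J5=10  J6=1  J7=20  J8=10
Waiting(J3) = turnaround − burst = 5 − 4 = 1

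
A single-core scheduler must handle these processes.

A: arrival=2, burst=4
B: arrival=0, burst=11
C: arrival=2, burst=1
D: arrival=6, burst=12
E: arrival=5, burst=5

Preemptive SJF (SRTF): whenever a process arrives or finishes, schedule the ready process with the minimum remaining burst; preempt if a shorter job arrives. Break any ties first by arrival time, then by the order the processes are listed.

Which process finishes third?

E

Gantt: | B 0-2 | C 2-3 | A 3-7 | E 7-12 | B 12-21 | D 21-33 |
Completion: A=7  B=21  C=3  D=33  E=12
Turnaround (C−A): A=5  B=21  C=1  D=27  E=7
Finish order: C → A → E → B → D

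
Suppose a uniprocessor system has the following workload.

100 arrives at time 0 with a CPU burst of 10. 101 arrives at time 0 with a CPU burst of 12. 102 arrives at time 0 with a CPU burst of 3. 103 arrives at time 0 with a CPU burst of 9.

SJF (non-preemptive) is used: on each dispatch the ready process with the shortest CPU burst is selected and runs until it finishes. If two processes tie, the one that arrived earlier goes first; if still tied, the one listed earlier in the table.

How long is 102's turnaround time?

Timeline: | 102 0-3 | 103 3-12 | 100 12-22 | 101 22-34 |
Completion: 100=22  101=34  102=3  103=12
Turnaround (C−A): 100=22  101=34  102=3  103=12
Turnaround(102) = completion − arrival = 3 − 0 = 3

3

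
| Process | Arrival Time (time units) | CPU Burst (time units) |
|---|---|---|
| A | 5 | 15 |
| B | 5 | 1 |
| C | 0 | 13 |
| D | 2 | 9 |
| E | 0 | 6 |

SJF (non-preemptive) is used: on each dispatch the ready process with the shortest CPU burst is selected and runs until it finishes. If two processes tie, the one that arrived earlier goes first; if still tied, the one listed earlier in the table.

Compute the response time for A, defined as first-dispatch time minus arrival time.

24

Schedule: | E 0-6 | B 6-7 | D 7-16 | C 16-29 | A 29-44 |
Completion: A=44  B=7  C=29  D=16  E=6
Turnaround (C−A): A=39  B=2  C=29  D=14  E=6
Response(A) = first start − arrival = 29 − 5 = 24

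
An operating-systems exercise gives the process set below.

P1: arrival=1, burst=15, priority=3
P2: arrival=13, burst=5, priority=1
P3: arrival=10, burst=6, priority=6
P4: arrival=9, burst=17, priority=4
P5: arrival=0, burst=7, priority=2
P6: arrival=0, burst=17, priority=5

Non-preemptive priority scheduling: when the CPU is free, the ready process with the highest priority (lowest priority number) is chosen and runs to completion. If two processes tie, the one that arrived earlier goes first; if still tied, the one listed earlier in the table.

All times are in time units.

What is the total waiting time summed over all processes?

128

Schedule: | P5 0-7 | P1 7-22 | P2 22-27 | P4 27-44 | P6 44-61 | P3 61-67 |
Completion: P1=22  P2=27  P3=67  P4=44  P5=7  P6=61
Turnaround (C−A): P1=21  P2=14  P3=57  P4=35  P5=7  P6=61
Waiting = turnaround − burst: P1=6, P2=9, P3=51, P4=18, P5=0, P6=44
Total waiting = 6 + 9 + 51 + 18 + 0 + 44 = 128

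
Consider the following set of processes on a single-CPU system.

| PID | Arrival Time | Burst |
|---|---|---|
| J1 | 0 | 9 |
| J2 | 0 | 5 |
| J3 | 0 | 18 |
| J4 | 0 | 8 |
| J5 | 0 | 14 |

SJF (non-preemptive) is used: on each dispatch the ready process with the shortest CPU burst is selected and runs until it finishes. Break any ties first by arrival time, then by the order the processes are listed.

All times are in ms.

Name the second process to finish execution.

J4

Gantt: | J2 0-5 | J4 5-13 | J1 13-22 | J5 22-36 | J3 36-54 |
Completion: J1=22  J2=5  J3=54  J4=13  J5=36
Turnaround (C−A): J1=22  J2=5  J3=54  J4=13  J5=36
Finish order: J2 → J4 → J1 → J5 → J3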